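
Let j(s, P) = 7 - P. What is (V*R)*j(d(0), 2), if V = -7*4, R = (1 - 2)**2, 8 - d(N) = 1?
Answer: -140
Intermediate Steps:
d(N) = 7 (d(N) = 8 - 1*1 = 8 - 1 = 7)
R = 1 (R = (-1)**2 = 1)
V = -28
(V*R)*j(d(0), 2) = (-28*1)*(7 - 1*2) = -28*(7 - 2) = -28*5 = -140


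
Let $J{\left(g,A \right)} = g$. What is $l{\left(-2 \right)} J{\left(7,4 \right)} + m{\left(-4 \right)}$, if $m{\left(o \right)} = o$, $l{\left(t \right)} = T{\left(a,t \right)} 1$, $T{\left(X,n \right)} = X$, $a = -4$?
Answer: $-32$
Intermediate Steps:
$l{\left(t \right)} = -4$ ($l{\left(t \right)} = \left(-4\right) 1 = -4$)
$l{\left(-2 \right)} J{\left(7,4 \right)} + m{\left(-4 \right)} = \left(-4\right) 7 - 4 = -28 - 4 = -32$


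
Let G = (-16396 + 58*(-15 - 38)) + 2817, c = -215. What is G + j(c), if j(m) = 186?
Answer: -16467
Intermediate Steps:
G = -16653 (G = (-16396 + 58*(-53)) + 2817 = (-16396 - 3074) + 2817 = -19470 + 2817 = -16653)
G + j(c) = -16653 + 186 = -16467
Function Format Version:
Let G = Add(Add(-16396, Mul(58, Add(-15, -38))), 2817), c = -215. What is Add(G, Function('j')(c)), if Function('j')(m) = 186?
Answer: -16467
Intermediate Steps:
G = -16653 (G = Add(Add(-16396, Mul(58, -53)), 2817) = Add(Add(-16396, -3074), 2817) = Add(-19470, 2817) = -16653)
Add(G, Function('j')(c)) = Add(-16653, 186) = -16467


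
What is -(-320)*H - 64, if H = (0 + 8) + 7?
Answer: 4736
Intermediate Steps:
H = 15 (H = 8 + 7 = 15)
-(-320)*H - 64 = -(-320)*15 - 64 = -64*(-75) - 64 = 4800 - 64 = 4736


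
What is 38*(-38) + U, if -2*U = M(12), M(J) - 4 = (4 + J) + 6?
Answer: -1457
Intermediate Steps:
M(J) = 14 + J (M(J) = 4 + ((4 + J) + 6) = 4 + (10 + J) = 14 + J)
U = -13 (U = -(14 + 12)/2 = -1/2*26 = -13)
38*(-38) + U = 38*(-38) - 13 = -1444 - 13 = -1457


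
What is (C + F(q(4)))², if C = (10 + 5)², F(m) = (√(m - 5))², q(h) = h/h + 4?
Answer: 50625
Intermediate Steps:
q(h) = 5 (q(h) = 1 + 4 = 5)
F(m) = -5 + m (F(m) = (√(-5 + m))² = -5 + m)
C = 225 (C = 15² = 225)
(C + F(q(4)))² = (225 + (-5 + 5))² = (225 + 0)² = 225² = 50625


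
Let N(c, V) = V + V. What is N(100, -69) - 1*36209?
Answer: -36347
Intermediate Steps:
N(c, V) = 2*V
N(100, -69) - 1*36209 = 2*(-69) - 1*36209 = -138 - 36209 = -36347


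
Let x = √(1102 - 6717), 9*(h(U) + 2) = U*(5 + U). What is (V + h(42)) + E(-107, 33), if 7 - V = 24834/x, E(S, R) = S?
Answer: 352/3 + 24834*I*√5615/5615 ≈ 117.33 + 331.41*I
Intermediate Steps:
h(U) = -2 + U*(5 + U)/9 (h(U) = -2 + (U*(5 + U))/9 = -2 + U*(5 + U)/9)
x = I*√5615 (x = √(-5615) = I*√5615 ≈ 74.933*I)
V = 7 + 24834*I*√5615/5615 (V = 7 - 24834/(I*√5615) = 7 - 24834*(-I*√5615/5615) = 7 - (-24834)*I*√5615/5615 = 7 + 24834*I*√5615/5615 ≈ 7.0 + 331.41*I)
(V + h(42)) + E(-107, 33) = ((7 + 24834*I*√5615/5615) + (-2 + (⅑)*42² + (5/9)*42)) - 107 = ((7 + 24834*I*√5615/5615) + (-2 + (⅑)*1764 + 70/3)) - 107 = ((7 + 24834*I*√5615/5615) + (-2 + 196 + 70/3)) - 107 = ((7 + 24834*I*√5615/5615) + 652/3) - 107 = (673/3 + 24834*I*√5615/5615) - 107 = 352/3 + 24834*I*√5615/5615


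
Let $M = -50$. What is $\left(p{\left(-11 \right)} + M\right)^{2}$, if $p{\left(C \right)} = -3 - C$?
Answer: $1764$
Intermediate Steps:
$\left(p{\left(-11 \right)} + M\right)^{2} = \left(\left(-3 - -11\right) - 50\right)^{2} = \left(\left(-3 + 11\right) - 50\right)^{2} = \left(8 - 50\right)^{2} = \left(-42\right)^{2} = 1764$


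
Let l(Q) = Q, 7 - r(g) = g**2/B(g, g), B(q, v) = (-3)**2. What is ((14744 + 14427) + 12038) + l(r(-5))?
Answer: 370919/9 ≈ 41213.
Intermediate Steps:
B(q, v) = 9
r(g) = 7 - g**2/9
((14744 + 14427) + 12038) + l(r(-5)) = ((14744 + 14427) + 12038) + (7 - 1/9*(-5)**2) = (29171 + 12038) + (7 - 1/9*25) = 41209 + (7 - 25/9) = 41209 + 38/9 = 370919/9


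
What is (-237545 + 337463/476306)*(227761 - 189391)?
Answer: -2170663252524795/238153 ≈ -9.1146e+9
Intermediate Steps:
(-237545 + 337463/476306)*(227761 - 189391) = (-237545 + 337463*(1/476306))*38370 = (-237545 + 337463/476306)*38370 = -113143771307/476306*38370 = -2170663252524795/238153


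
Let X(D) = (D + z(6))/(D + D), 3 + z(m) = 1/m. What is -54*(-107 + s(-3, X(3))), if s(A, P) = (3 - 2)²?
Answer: 5724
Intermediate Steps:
z(m) = -3 + 1/m
X(D) = (-17/6 + D)/(2*D) (X(D) = (D + (-3 + 1/6))/(D + D) = (D + (-3 + ⅙))/((2*D)) = (D - 17/6)*(1/(2*D)) = (-17/6 + D)*(1/(2*D)) = (-17/6 + D)/(2*D))
s(A, P) = 1 (s(A, P) = 1² = 1)
-54*(-107 + s(-3, X(3))) = -54*(-107 + 1) = -54*(-106) = 5724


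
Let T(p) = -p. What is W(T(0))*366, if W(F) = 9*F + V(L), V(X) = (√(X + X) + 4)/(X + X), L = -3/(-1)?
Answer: 244 + 61*√6 ≈ 393.42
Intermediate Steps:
L = 3 (L = -3*(-1) = 3)
V(X) = (4 + √2*√X)/(2*X) (V(X) = (√(2*X) + 4)/((2*X)) = (√2*√X + 4)*(1/(2*X)) = (4 + √2*√X)*(1/(2*X)) = (4 + √2*√X)/(2*X))
W(F) = ⅔ + 9*F + √6/6 (W(F) = 9*F + (2/3 + √2/(2*√3)) = 9*F + (2*(⅓) + √2*(√3/3)/2) = 9*F + (⅔ + √6/6) = ⅔ + 9*F + √6/6)
W(T(0))*366 = (⅔ + 9*(-1*0) + √6/6)*366 = (⅔ + 9*0 + √6/6)*366 = (⅔ + 0 + √6/6)*366 = (⅔ + √6/6)*366 = 244 + 61*√6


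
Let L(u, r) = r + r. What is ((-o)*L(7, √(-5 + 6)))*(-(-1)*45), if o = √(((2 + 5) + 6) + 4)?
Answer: -90*√17 ≈ -371.08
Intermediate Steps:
L(u, r) = 2*r
o = √17 (o = √((7 + 6) + 4) = √(13 + 4) = √17 ≈ 4.1231)
((-o)*L(7, √(-5 + 6)))*(-(-1)*45) = ((-√17)*(2*√(-5 + 6)))*(-(-1)*45) = ((-√17)*(2*√1))*(-1*(-45)) = ((-√17)*(2*1))*45 = (-√17*2)*45 = -2*√17*45 = -90*√17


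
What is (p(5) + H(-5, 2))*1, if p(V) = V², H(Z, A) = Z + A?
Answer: 22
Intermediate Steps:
H(Z, A) = A + Z
(p(5) + H(-5, 2))*1 = (5² + (2 - 5))*1 = (25 - 3)*1 = 22*1 = 22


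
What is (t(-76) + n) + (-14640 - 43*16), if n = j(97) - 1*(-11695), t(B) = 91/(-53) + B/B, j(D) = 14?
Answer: -191845/53 ≈ -3619.7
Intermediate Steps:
t(B) = -38/53 (t(B) = 91*(-1/53) + 1 = -91/53 + 1 = -38/53)
n = 11709 (n = 14 - 1*(-11695) = 14 + 11695 = 11709)
(t(-76) + n) + (-14640 - 43*16) = (-38/53 + 11709) + (-14640 - 43*16) = 620539/53 + (-14640 - 688) = 620539/53 - 15328 = -191845/53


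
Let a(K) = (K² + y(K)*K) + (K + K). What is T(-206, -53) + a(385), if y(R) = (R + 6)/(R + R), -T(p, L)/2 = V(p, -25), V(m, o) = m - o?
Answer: 299105/2 ≈ 1.4955e+5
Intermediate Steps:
T(p, L) = -50 - 2*p (T(p, L) = -2*(p - 1*(-25)) = -2*(p + 25) = -2*(25 + p) = -50 - 2*p)
y(R) = (6 + R)/(2*R) (y(R) = (6 + R)/((2*R)) = (6 + R)*(1/(2*R)) = (6 + R)/(2*R))
a(K) = 3 + K² + 5*K/2 (a(K) = (K² + ((6 + K)/(2*K))*K) + (K + K) = (K² + (3 + K/2)) + 2*K = (3 + K² + K/2) + 2*K = 3 + K² + 5*K/2)
T(-206, -53) + a(385) = (-50 - 2*(-206)) + (3 + 385² + (5/2)*385) = (-50 + 412) + (3 + 148225 + 1925/2) = 362 + 298381/2 = 299105/2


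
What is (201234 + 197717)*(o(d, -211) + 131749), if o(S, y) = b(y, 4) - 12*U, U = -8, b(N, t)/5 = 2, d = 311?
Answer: 52603684105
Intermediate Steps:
b(N, t) = 10 (b(N, t) = 5*2 = 10)
o(S, y) = 106 (o(S, y) = 10 - 12*(-8) = 10 + 96 = 106)
(201234 + 197717)*(o(d, -211) + 131749) = (201234 + 197717)*(106 + 131749) = 398951*131855 = 52603684105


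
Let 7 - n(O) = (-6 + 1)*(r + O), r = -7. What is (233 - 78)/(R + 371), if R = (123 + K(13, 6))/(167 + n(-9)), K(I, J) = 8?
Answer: 2914/7001 ≈ 0.41623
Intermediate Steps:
n(O) = -28 + 5*O (n(O) = 7 - (-6 + 1)*(-7 + O) = 7 - (-5)*(-7 + O) = 7 - (35 - 5*O) = 7 + (-35 + 5*O) = -28 + 5*O)
R = 131/94 (R = (123 + 8)/(167 + (-28 + 5*(-9))) = 131/(167 + (-28 - 45)) = 131/(167 - 73) = 131/94 ≈ 1.3936)
(233 - 78)/(R + 371) = (233 - 78)/(131/94 + 371) = 155/(35005/94) = 155*(94/35005) = 2914/7001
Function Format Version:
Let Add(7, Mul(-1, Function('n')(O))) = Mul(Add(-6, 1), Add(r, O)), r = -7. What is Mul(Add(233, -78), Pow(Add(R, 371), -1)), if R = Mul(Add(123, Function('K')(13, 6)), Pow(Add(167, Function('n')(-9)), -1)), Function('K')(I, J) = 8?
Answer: Rational(2914, 7001) ≈ 0.41623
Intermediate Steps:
Function('n')(O) = Add(-28, Mul(5, O)) (Function('n')(O) = Add(7, Mul(-1, Mul(Add(-6, 1), Add(-7, O)))) = Add(7, Mul(-1, Mul(-5, Add(-7, O)))) = Add(7, Mul(-1, Add(35, Mul(-5, O)))) = Add(7, Add(-35, Mul(5, O))) = Add(-28, Mul(5, O)))
R = Rational(131, 94) (R = Mul(Add(123, 8), Pow(Add(167, Add(-28, Mul(5, -9))), -1)) = Mul(131, Pow(Add(167, Add(-28, -45)), -1)) = Mul(131, Pow(Add(167, -73), -1)) = Mul(131, Pow(94, -1)) = Mul(131, Rational(1, 94)) = Rational(131, 94) ≈ 1.3936)
Mul(Add(233, -78), Pow(Add(R, 371), -1)) = Mul(Add(233, -78), Pow(Add(Rational(131, 94), 371), -1)) = Mul(155, Pow(Rational(35005, 94), -1)) = Mul(155, Rational(94, 35005)) = Rational(2914, 7001)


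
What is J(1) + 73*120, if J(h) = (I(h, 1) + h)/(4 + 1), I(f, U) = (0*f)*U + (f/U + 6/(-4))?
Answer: 87601/10 ≈ 8760.1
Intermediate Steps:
I(f, U) = -3/2 + f/U (I(f, U) = 0*U + (f/U + 6*(-1/4)) = 0 + (f/U - 3/2) = 0 + (-3/2 + f/U) = -3/2 + f/U)
J(h) = -3/10 + 2*h/5 (J(h) = ((-3/2 + h/1) + h)/(4 + 1) = ((-3/2 + h*1) + h)/5 = ((-3/2 + h) + h)*(1/5) = (-3/2 + 2*h)*(1/5) = -3/10 + 2*h/5)
J(1) + 73*120 = (-3/10 + (2/5)*1) + 73*120 = (-3/10 + 2/5) + 8760 = 1/10 + 8760 = 87601/10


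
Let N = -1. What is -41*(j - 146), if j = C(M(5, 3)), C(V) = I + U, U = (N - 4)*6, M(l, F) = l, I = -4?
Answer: 7380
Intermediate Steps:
U = -30 (U = (-1 - 4)*6 = -5*6 = -30)
C(V) = -34 (C(V) = -4 - 30 = -34)
j = -34
-41*(j - 146) = -41*(-34 - 146) = -41*(-180) = 7380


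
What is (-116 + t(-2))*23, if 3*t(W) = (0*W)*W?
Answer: -2668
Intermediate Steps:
t(W) = 0 (t(W) = ((0*W)*W)/3 = (0*W)/3 = (1/3)*0 = 0)
(-116 + t(-2))*23 = (-116 + 0)*23 = -116*23 = -2668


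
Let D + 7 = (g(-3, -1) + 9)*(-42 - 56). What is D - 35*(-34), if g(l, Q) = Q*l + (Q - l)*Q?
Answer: 203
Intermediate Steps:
g(l, Q) = Q*l + Q*(Q - l)
D = -987 (D = -7 + ((-1)**2 + 9)*(-42 - 56) = -7 + (1 + 9)*(-98) = -7 + 10*(-98) = -7 - 980 = -987)
D - 35*(-34) = -987 - 35*(-34) = -987 + 1190 = 203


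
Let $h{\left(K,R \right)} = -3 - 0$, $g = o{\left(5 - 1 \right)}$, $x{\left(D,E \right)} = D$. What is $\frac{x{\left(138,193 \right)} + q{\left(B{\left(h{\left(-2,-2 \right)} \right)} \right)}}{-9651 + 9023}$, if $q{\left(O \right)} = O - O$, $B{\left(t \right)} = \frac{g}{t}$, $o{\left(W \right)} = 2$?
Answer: $- \frac{69}{314} \approx -0.21975$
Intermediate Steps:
$g = 2$
$h{\left(K,R \right)} = -3$ ($h{\left(K,R \right)} = -3 + 0 = -3$)
$B{\left(t \right)} = \frac{2}{t}$
$q{\left(O \right)} = 0$
$\frac{x{\left(138,193 \right)} + q{\left(B{\left(h{\left(-2,-2 \right)} \right)} \right)}}{-9651 + 9023} = \frac{138 + 0}{-9651 + 9023} = \frac{138}{-628} = 138 \left(- \frac{1}{628}\right) = - \frac{69}{314}$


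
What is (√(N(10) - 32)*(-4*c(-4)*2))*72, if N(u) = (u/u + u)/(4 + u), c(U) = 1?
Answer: -288*I*√6118/7 ≈ -3218.1*I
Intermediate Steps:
N(u) = (1 + u)/(4 + u)
(√(N(10) - 32)*(-4*c(-4)*2))*72 = (√((1 + 10)/(4 + 10) - 32)*(-4*1*2))*72 = (√(11/14 - 32)*(-4*2))*72 = (√((1/14)*11 - 32)*(-8))*72 = (√(11/14 - 32)*(-8))*72 = (√(-437/14)*(-8))*72 = ((I*√6118/14)*(-8))*72 = -4*I*√6118/7*72 = -288*I*√6118/7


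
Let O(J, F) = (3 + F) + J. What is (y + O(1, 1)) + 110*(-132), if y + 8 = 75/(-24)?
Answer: -116209/8 ≈ -14526.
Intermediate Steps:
O(J, F) = 3 + F + J
y = -89/8 (y = -8 + 75/(-24) = -8 + 75*(-1/24) = -8 - 25/8 = -89/8 ≈ -11.125)
(y + O(1, 1)) + 110*(-132) = (-89/8 + (3 + 1 + 1)) + 110*(-132) = (-89/8 + 5) - 14520 = -49/8 - 14520 = -116209/8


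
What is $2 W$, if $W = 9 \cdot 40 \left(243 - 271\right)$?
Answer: $-20160$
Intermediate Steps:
$W = -10080$ ($W = 360 \left(-28\right) = -10080$)
$2 W = 2 \left(-10080\right) = -20160$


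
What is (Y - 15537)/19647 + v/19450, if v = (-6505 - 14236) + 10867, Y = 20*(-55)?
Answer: -258792064/191067075 ≈ -1.3545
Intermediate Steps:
Y = -1100
v = -9874 (v = -20741 + 10867 = -9874)
(Y - 15537)/19647 + v/19450 = (-1100 - 15537)/19647 - 9874/19450 = -16637*1/19647 - 9874*1/19450 = -16637/19647 - 4937/9725 = -258792064/191067075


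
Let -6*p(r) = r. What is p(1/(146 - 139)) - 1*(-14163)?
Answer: 594845/42 ≈ 14163.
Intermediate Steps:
p(r) = -r/6
p(1/(146 - 139)) - 1*(-14163) = -1/(6*(146 - 139)) - 1*(-14163) = -1/6/7 + 14163 = -1/6*1/7 + 14163 = -1/42 + 14163 = 594845/42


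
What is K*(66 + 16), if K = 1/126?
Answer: 41/63 ≈ 0.65079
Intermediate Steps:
K = 1/126 ≈ 0.0079365
K*(66 + 16) = (66 + 16)/126 = (1/126)*82 = 41/63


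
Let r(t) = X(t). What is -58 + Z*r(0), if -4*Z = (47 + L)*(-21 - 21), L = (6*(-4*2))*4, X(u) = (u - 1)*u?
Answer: -58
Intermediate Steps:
X(u) = u*(-1 + u) (X(u) = (-1 + u)*u = u*(-1 + u))
r(t) = t*(-1 + t)
L = -192 (L = (6*(-8))*4 = -48*4 = -192)
Z = -3045/2 (Z = -(47 - 192)*(-21 - 21)/4 = -(-145)*(-42)/4 = -¼*6090 = -3045/2 ≈ -1522.5)
-58 + Z*r(0) = -58 - 0*(-1 + 0) = -58 - 0*(-1) = -58 - 3045/2*0 = -58 + 0 = -58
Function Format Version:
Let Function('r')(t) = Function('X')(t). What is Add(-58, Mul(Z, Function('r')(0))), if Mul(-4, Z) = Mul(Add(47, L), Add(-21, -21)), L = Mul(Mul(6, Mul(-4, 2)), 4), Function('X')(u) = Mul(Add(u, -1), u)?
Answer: -58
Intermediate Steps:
Function('X')(u) = Mul(u, Add(-1, u)) (Function('X')(u) = Mul(Add(-1, u), u) = Mul(u, Add(-1, u)))
Function('r')(t) = Mul(t, Add(-1, t))
L = -192 (L = Mul(Mul(6, -8), 4) = Mul(-48, 4) = -192)
Z = Rational(-3045, 2) (Z = Mul(Rational(-1, 4), Mul(Add(47, -192), Add(-21, -21))) = Mul(Rational(-1, 4), Mul(-145, -42)) = Mul(Rational(-1, 4), 6090) = Rational(-3045, 2) ≈ -1522.5)
Add(-58, Mul(Z, Function('r')(0))) = Add(-58, Mul(Rational(-3045, 2), Mul(0, Add(-1, 0)))) = Add(-58, Mul(Rational(-3045, 2), Mul(0, -1))) = Add(-58, Mul(Rational(-3045, 2), 0)) = Add(-58, 0) = -58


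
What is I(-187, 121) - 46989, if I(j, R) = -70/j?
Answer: -8786873/187 ≈ -46989.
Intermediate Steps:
I(-187, 121) - 46989 = -70/(-187) - 46989 = -70*(-1/187) - 46989 = 70/187 - 46989 = -8786873/187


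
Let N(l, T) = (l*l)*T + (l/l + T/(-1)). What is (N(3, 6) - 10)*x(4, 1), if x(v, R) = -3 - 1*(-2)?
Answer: -39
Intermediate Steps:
x(v, R) = -1 (x(v, R) = -3 + 2 = -1)
N(l, T) = 1 - T + T*l² (N(l, T) = l²*T + (1 + T*(-1)) = T*l² + (1 - T) = 1 - T + T*l²)
(N(3, 6) - 10)*x(4, 1) = ((1 - 1*6 + 6*3²) - 10)*(-1) = ((1 - 6 + 6*9) - 10)*(-1) = ((1 - 6 + 54) - 10)*(-1) = (49 - 10)*(-1) = 39*(-1) = -39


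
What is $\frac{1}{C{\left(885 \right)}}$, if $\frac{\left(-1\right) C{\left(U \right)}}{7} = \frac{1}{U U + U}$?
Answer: $- \frac{784110}{7} \approx -1.1202 \cdot 10^{5}$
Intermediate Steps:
$C{\left(U \right)} = - \frac{7}{U + U^{2}}$ ($C{\left(U \right)} = - \frac{7}{U U + U} = - \frac{7}{U^{2} + U} = - \frac{7}{U + U^{2}}$)
$\frac{1}{C{\left(885 \right)}} = \frac{1}{\left(-7\right) \frac{1}{885} \frac{1}{1 + 885}} = \frac{1}{\left(-7\right) \frac{1}{885} \cdot \frac{1}{886}} = \frac{1}{- \frac{7}{784110}} = - \frac{784110}{7}$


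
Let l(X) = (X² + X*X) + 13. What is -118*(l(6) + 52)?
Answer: -16166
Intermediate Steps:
l(X) = 13 + 2*X² (l(X) = (X² + X²) + 13 = 2*X² + 13 = 13 + 2*X²)
-118*(l(6) + 52) = -118*((13 + 2*6²) + 52) = -118*((13 + 2*36) + 52) = -118*((13 + 72) + 52) = -118*(85 + 52) = -118*137 = -16166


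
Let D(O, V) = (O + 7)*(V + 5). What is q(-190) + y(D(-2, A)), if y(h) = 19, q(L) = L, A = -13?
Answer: -171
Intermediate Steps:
D(O, V) = (5 + V)*(7 + O) (D(O, V) = (7 + O)*(5 + V) = (5 + V)*(7 + O))
q(-190) + y(D(-2, A)) = -190 + 19 = -171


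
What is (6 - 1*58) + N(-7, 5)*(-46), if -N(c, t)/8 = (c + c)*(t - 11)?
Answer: 30860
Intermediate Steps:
N(c, t) = -16*c*(-11 + t) (N(c, t) = -8*(c + c)*(t - 11) = -8*2*c*(-11 + t) = -16*c*(-11 + t))
(6 - 1*58) + N(-7, 5)*(-46) = (6 - 1*58) + (16*(-7)*(11 - 1*5))*(-46) = (6 - 58) + (16*(-7)*(11 - 5))*(-46) = -52 + (16*(-7)*6)*(-46) = -52 - 672*(-46) = -52 + 30912 = 30860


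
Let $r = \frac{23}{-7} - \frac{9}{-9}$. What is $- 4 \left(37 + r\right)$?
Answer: $- \frac{972}{7} \approx -138.86$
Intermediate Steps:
$r = - \frac{16}{7}$ ($r = 23 \left(- \frac{1}{7}\right) - -1 = - \frac{23}{7} + 1 = - \frac{16}{7} \approx -2.2857$)
$- 4 \left(37 + r\right) = - 4 \left(37 - \frac{16}{7}\right) = \left(-4\right) \frac{243}{7} = - \frac{972}{7}$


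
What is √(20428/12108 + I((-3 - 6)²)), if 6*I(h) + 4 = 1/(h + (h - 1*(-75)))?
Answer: √233584317290/478266 ≈ 1.0105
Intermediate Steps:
I(h) = -⅔ + 1/(6*(75 + 2*h)) (I(h) = -⅔ + 1/(6*(h + (h - 1*(-75)))) = -⅔ + 1/(6*(h + (h + 75))) = -⅔ + 1/(6*(h + (75 + h))) = -⅔ + 1/(6*(75 + 2*h)))
√(20428/12108 + I((-3 - 6)²)) = √(20428/12108 + (-299 - 8*(-3 - 6)²)/(6*(75 + 2*(-3 - 6)²))) = √(20428*(1/12108) + (-299 - 8*(-9)²)/(6*(75 + 2*(-9)²))) = √(5107/3027 + (-299 - 8*81)/(6*(75 + 2*81))) = √(5107/3027 + (-299 - 648)/(6*(75 + 162))) = √(5107/3027 + (⅙)*(-947)/237) = √(5107/3027 + (⅙)*(1/237)*(-947)) = √(5107/3027 - 947/1422) = √(1465195/1434798) = √233584317290/478266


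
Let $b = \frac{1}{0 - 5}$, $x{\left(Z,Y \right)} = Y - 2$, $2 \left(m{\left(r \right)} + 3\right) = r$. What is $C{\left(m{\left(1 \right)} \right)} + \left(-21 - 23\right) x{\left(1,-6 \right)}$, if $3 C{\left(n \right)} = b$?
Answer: $\frac{5279}{15} \approx 351.93$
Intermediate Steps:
$m{\left(r \right)} = -3 + \frac{r}{2}$
$x{\left(Z,Y \right)} = -2 + Y$
$b = - \frac{1}{5}$ ($b = \frac{1}{-5} = - \frac{1}{5} \approx -0.2$)
$C{\left(n \right)} = - \frac{1}{15}$ ($C{\left(n \right)} = \frac{1}{3} \left(- \frac{1}{5}\right) = - \frac{1}{15}$)
$C{\left(m{\left(1 \right)} \right)} + \left(-21 - 23\right) x{\left(1,-6 \right)} = - \frac{1}{15} + \left(-21 - 23\right) \left(-2 - 6\right) = - \frac{1}{15} + \left(-21 - 23\right) \left(-8\right) = - \frac{1}{15} - -352 = - \frac{1}{15} + 352 = \frac{5279}{15}$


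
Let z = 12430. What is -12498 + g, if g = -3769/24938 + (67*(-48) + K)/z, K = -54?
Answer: -387425018725/30997934 ≈ -12498.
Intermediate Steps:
g = -12839593/30997934 (g = -3769/24938 + (67*(-48) - 54)/12430 = -3769*1/24938 + (-3216 - 54)*(1/12430) = -3769/24938 - 3270*1/12430 = -3769/24938 - 327/1243 = -12839593/30997934 ≈ -0.41421)
-12498 + g = -12498 - 12839593/30997934 = -387425018725/30997934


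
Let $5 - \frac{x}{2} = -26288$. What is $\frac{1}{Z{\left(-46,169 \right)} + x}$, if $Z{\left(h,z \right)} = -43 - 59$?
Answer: $\frac{1}{52484} \approx 1.9053 \cdot 10^{-5}$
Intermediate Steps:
$x = 52586$ ($x = 10 - -52576 = 10 + 52576 = 52586$)
$Z{\left(h,z \right)} = -102$
$\frac{1}{Z{\left(-46,169 \right)} + x} = \frac{1}{-102 + 52586} = \frac{1}{52484}$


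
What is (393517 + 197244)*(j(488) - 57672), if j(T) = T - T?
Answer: -34070368392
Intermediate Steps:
j(T) = 0
(393517 + 197244)*(j(488) - 57672) = (393517 + 197244)*(0 - 57672) = 590761*(-57672) = -34070368392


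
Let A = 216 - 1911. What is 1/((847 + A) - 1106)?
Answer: -1/1954 ≈ -0.00051177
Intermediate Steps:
A = -1695
1/((847 + A) - 1106) = 1/((847 - 1695) - 1106) = 1/(-848 - 1106) = 1/(-1954) = -1/1954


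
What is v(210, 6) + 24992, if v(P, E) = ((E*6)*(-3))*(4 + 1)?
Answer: 24452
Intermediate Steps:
v(P, E) = -90*E (v(P, E) = ((6*E)*(-3))*5 = -18*E*5 = -90*E)
v(210, 6) + 24992 = -90*6 + 24992 = -540 + 24992 = 24452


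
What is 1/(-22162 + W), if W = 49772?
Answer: 1/27610 ≈ 3.6219e-5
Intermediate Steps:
1/(-22162 + W) = 1/(-22162 + 49772) = 1/27610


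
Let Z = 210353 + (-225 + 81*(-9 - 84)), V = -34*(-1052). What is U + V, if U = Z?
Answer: 238363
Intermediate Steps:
V = 35768
Z = 202595 (Z = 210353 + (-225 + 81*(-93)) = 210353 + (-225 - 7533) = 210353 - 7758 = 202595)
U = 202595
U + V = 202595 + 35768 = 238363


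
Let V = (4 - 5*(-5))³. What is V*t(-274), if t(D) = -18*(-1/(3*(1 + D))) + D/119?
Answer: -87702844/1547 ≈ -56692.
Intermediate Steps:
t(D) = -18/(-3 - 3*D) + D/119 (t(D) = -18/(-3 - 3*D) + D*(1/119) = -18/(-3 - 3*D) + D/119)
V = 24389 (V = (4 + 25)³ = 29³ = 24389)
V*t(-274) = 24389*((714 - 274 + (-274)²)/(119*(1 - 274))) = 24389*((1/119)*(714 - 274 + 75076)/(-273)) = 24389*((1/119)*(-1/273)*75516) = 24389*(-3596/1547) = -87702844/1547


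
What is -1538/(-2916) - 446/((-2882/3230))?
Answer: 1051290949/2100978 ≈ 500.38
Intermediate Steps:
-1538/(-2916) - 446/((-2882/3230)) = -1538*(-1/2916) - 446/((-2882*1/3230)) = 769/1458 - 446/(-1441/1615) = 769/1458 - 446*(-1615/1441) = 769/1458 + 720290/1441 = 1051290949/2100978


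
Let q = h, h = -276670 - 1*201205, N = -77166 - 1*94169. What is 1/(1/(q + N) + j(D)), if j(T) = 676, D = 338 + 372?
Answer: 649210/438865959 ≈ 0.0014793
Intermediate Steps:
N = -171335 (N = -77166 - 94169 = -171335)
h = -477875 (h = -276670 - 201205 = -477875)
D = 710
q = -477875
1/(1/(q + N) + j(D)) = 1/(1/(-477875 - 171335) + 676) = 1/(1/(-649210) + 676) = 1/(-1/649210 + 676) = 1/(438865959/649210) = 649210/438865959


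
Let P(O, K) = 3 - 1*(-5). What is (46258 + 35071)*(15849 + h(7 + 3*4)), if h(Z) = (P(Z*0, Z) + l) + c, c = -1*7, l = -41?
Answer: 1285730161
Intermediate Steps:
P(O, K) = 8 (P(O, K) = 3 + 5 = 8)
c = -7
h(Z) = -40 (h(Z) = (8 - 41) - 7 = -33 - 7 = -40)
(46258 + 35071)*(15849 + h(7 + 3*4)) = (46258 + 35071)*(15849 - 40) = 81329*15809 = 1285730161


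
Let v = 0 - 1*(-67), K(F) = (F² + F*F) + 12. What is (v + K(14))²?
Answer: 221841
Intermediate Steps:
K(F) = 12 + 2*F² (K(F) = (F² + F²) + 12 = 2*F² + 12 = 12 + 2*F²)
v = 67 (v = 0 + 67 = 67)
(v + K(14))² = (67 + (12 + 2*14²))² = (67 + (12 + 2*196))² = (67 + (12 + 392))² = (67 + 404)² = 471² = 221841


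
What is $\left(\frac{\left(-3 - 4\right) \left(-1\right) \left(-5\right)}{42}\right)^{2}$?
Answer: $\frac{25}{36} \approx 0.69444$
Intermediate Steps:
$\left(\frac{\left(-3 - 4\right) \left(-1\right) \left(-5\right)}{42}\right)^{2} = \left(\left(-7\right) \left(-1\right) \left(-5\right) \frac{1}{42}\right)^{2} = \left(7 \left(-5\right) \frac{1}{42}\right)^{2} = \left(\left(-35\right) \frac{1}{42}\right)^{2} = \left(- \frac{5}{6}\right)^{2} = \frac{25}{36}$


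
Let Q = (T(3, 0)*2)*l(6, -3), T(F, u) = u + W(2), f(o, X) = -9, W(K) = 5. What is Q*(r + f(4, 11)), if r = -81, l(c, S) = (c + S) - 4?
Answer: 900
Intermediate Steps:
l(c, S) = -4 + S + c (l(c, S) = (S + c) - 4 = -4 + S + c)
T(F, u) = 5 + u (T(F, u) = u + 5 = 5 + u)
Q = -10 (Q = ((5 + 0)*2)*(-4 - 3 + 6) = (5*2)*(-1) = 10*(-1) = -10)
Q*(r + f(4, 11)) = -10*(-81 - 9) = -10*(-90) = 900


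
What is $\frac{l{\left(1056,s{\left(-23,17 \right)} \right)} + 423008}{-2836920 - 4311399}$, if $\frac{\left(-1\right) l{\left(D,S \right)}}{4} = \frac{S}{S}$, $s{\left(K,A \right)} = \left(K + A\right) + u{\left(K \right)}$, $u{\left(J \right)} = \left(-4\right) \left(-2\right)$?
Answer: $- \frac{423004}{7148319} \approx -0.059175$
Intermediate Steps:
$u{\left(J \right)} = 8$
$s{\left(K,A \right)} = 8 + A + K$ ($s{\left(K,A \right)} = \left(K + A\right) + 8 = \left(A + K\right) + 8 = 8 + A + K$)
$l{\left(D,S \right)} = -4$ ($l{\left(D,S \right)} = - 4 \frac{S}{S} = \left(-4\right) 1 = -4$)
$\frac{l{\left(1056,s{\left(-23,17 \right)} \right)} + 423008}{-2836920 - 4311399} = \frac{-4 + 423008}{-2836920 - 4311399} = \frac{423004}{-7148319} = 423004 \left(- \frac{1}{7148319}\right) = - \frac{423004}{7148319}$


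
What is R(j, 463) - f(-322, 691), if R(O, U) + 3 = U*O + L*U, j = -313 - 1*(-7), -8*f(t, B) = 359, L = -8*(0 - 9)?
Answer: -866401/8 ≈ -1.0830e+5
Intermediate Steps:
L = 72 (L = -8*(-9) = 72)
f(t, B) = -359/8 (f(t, B) = -⅛*359 = -359/8)
j = -306 (j = -313 + 7 = -306)
R(O, U) = -3 + 72*U + O*U (R(O, U) = -3 + (U*O + 72*U) = -3 + (O*U + 72*U) = -3 + (72*U + O*U) = -3 + 72*U + O*U)
R(j, 463) - f(-322, 691) = (-3 + 72*463 - 306*463) - 1*(-359/8) = (-3 + 33336 - 141678) + 359/8 = -108345 + 359/8 = -866401/8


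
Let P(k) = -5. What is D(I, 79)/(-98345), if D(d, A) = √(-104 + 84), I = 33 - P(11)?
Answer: -2*I*√5/98345 ≈ -4.5474e-5*I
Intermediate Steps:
I = 38 (I = 33 - 1*(-5) = 33 + 5 = 38)
D(d, A) = 2*I*√5 (D(d, A) = √(-20) = 2*I*√5)
D(I, 79)/(-98345) = (2*I*√5)/(-98345) = (2*I*√5)*(-1/98345) = -2*I*√5/98345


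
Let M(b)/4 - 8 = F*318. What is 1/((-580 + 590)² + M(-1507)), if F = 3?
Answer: 1/3948 ≈ 0.00025329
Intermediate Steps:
M(b) = 3848 (M(b) = 32 + 4*(3*318) = 32 + 4*954 = 32 + 3816 = 3848)
1/((-580 + 590)² + M(-1507)) = 1/((-580 + 590)² + 3848) = 1/(10² + 3848) = 1/(100 + 3848) = 1/3948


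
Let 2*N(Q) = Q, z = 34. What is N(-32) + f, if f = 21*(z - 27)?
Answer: 131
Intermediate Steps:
N(Q) = Q/2
f = 147 (f = 21*(34 - 27) = 21*7 = 147)
N(-32) + f = (1/2)*(-32) + 147 = -16 + 147 = 131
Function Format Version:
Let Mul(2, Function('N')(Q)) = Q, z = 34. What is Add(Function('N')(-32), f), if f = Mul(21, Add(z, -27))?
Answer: 131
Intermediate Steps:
Function('N')(Q) = Mul(Rational(1, 2), Q)
f = 147 (f = Mul(21, Add(34, -27)) = Mul(21, 7) = 147)
Add(Function('N')(-32), f) = Add(Mul(Rational(1, 2), -32), 147) = Add(-16, 147) = 131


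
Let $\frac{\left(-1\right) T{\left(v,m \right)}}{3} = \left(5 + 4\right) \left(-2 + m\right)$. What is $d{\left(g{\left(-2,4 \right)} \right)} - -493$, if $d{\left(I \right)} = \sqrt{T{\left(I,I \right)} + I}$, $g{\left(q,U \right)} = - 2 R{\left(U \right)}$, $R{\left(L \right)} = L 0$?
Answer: $493 + 3 \sqrt{6} \approx 500.35$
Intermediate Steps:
$R{\left(L \right)} = 0$
$T{\left(v,m \right)} = 54 - 27 m$ ($T{\left(v,m \right)} = - 3 \left(5 + 4\right) \left(-2 + m\right) = - 3 \cdot 9 \left(-2 + m\right) = - 3 \left(-18 + 9 m\right) = 54 - 27 m$)
$g{\left(q,U \right)} = 0$ ($g{\left(q,U \right)} = \left(-2\right) 0 = 0$)
$d{\left(I \right)} = \sqrt{54 - 26 I}$ ($d{\left(I \right)} = \sqrt{\left(54 - 27 I\right) + I} = \sqrt{54 - 26 I}$)
$d{\left(g{\left(-2,4 \right)} \right)} - -493 = \sqrt{54 - 0} - -493 = \sqrt{54 + 0} + 493 = \sqrt{54} + 493 = 3 \sqrt{6} + 493 = 493 + 3 \sqrt{6}$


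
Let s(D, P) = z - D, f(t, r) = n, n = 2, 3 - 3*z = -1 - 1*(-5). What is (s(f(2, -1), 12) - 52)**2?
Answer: 26569/9 ≈ 2952.1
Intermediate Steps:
z = -1/3 (z = 1 - (-1 - 1*(-5))/3 = 1 - (-1 + 5)/3 = 1 - 1/3*4 = 1 - 4/3 = -1/3 ≈ -0.33333)
f(t, r) = 2
s(D, P) = -1/3 - D
(s(f(2, -1), 12) - 52)**2 = ((-1/3 - 1*2) - 52)**2 = ((-1/3 - 2) - 52)**2 = (-7/3 - 52)**2 = (-163/3)**2 = 26569/9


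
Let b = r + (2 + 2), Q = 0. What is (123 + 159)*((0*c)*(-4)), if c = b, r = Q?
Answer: 0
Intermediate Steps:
r = 0
b = 4 (b = 0 + (2 + 2) = 0 + 4 = 4)
c = 4
(123 + 159)*((0*c)*(-4)) = (123 + 159)*((0*4)*(-4)) = 282*(0*(-4)) = 282*0 = 0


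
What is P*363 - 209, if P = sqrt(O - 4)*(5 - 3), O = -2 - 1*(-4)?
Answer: -209 + 726*I*sqrt(2) ≈ -209.0 + 1026.7*I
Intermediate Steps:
O = 2 (O = -2 + 4 = 2)
P = 2*I*sqrt(2) (P = sqrt(2 - 4)*(5 - 3) = sqrt(-2)*2 = (I*sqrt(2))*2 = 2*I*sqrt(2) ≈ 2.8284*I)
P*363 - 209 = (2*I*sqrt(2))*363 - 209 = 726*I*sqrt(2) - 209 = -209 + 726*I*sqrt(2)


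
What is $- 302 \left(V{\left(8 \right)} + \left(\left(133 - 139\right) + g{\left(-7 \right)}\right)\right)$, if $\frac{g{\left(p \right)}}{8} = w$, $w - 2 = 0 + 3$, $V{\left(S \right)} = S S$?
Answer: $-29596$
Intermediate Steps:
$V{\left(S \right)} = S^{2}$
$w = 5$ ($w = 2 + \left(0 + 3\right) = 2 + 3 = 5$)
$g{\left(p \right)} = 40$ ($g{\left(p \right)} = 8 \cdot 5 = 40$)
$- 302 \left(V{\left(8 \right)} + \left(\left(133 - 139\right) + g{\left(-7 \right)}\right)\right) = - 302 \left(8^{2} + \left(\left(133 - 139\right) + 40\right)\right) = - 302 \left(64 + \left(-6 + 40\right)\right) = - 302 \left(64 + 34\right) = \left(-302\right) 98 = -29596$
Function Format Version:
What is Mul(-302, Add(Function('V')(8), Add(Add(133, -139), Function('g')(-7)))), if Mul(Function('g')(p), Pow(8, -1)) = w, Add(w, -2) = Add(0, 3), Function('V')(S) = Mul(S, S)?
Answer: -29596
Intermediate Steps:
Function('V')(S) = Pow(S, 2)
w = 5 (w = Add(2, Add(0, 3)) = Add(2, 3) = 5)
Function('g')(p) = 40 (Function('g')(p) = Mul(8, 5) = 40)
Mul(-302, Add(Function('V')(8), Add(Add(133, -139), Function('g')(-7)))) = Mul(-302, Add(Pow(8, 2), Add(Add(133, -139), 40))) = Mul(-302, Add(64, Add(-6, 40))) = Mul(-302, Add(64, 34)) = Mul(-302, 98) = -29596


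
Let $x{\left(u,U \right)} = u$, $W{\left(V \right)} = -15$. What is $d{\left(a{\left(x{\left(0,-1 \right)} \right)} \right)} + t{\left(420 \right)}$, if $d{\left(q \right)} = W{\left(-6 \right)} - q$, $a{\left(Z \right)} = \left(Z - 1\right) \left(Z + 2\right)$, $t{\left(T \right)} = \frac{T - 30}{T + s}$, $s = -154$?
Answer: $- \frac{1534}{133} \approx -11.534$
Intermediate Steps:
$t{\left(T \right)} = \frac{-30 + T}{-154 + T}$ ($t{\left(T \right)} = \frac{T - 30}{T - 154} = \frac{-30 + T}{-154 + T}$)
$a{\left(Z \right)} = \left(-1 + Z\right) \left(2 + Z\right)$
$d{\left(q \right)} = -15 - q$
$d{\left(a{\left(x{\left(0,-1 \right)} \right)} \right)} + t{\left(420 \right)} = \left(-15 - \left(-2 + 0 + 0^{2}\right)\right) + \frac{-30 + 420}{-154 + 420} = \left(-15 - \left(-2 + 0 + 0\right)\right) + \frac{1}{266} \cdot 390 = \left(-15 - -2\right) + \frac{1}{266} \cdot 390 = \left(-15 + 2\right) + \frac{195}{133} = -13 + \frac{195}{133} = - \frac{1534}{133}$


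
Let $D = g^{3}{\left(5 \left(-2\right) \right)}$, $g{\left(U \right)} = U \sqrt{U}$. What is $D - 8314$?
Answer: $-8314 + 10000 i \sqrt{10} \approx -8314.0 + 31623.0 i$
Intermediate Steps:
$g{\left(U \right)} = U^{\frac{3}{2}}$
$D = 10000 i \sqrt{10}$ ($D = \left(\left(5 \left(-2\right)\right)^{\frac{3}{2}}\right)^{3} = \left(\left(-10\right)^{\frac{3}{2}}\right)^{3} = \left(- 10 i \sqrt{10}\right)^{3} = 10000 i \sqrt{10} \approx 31623.0 i$)
$D - 8314 = 10000 i \sqrt{10} - 8314 = -8314 + 10000 i \sqrt{10}$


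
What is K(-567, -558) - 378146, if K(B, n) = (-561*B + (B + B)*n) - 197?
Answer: 572516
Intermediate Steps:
K(B, n) = -197 - 561*B + 2*B*n (K(B, n) = (-561*B + (2*B)*n) - 197 = (-561*B + 2*B*n) - 197 = -197 - 561*B + 2*B*n)
K(-567, -558) - 378146 = (-197 - 561*(-567) + 2*(-567)*(-558)) - 378146 = (-197 + 318087 + 632772) - 378146 = 950662 - 378146 = 572516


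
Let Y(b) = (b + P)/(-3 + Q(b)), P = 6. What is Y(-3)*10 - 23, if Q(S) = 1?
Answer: -38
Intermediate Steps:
Y(b) = -3 - b/2 (Y(b) = (b + 6)/(-3 + 1) = (6 + b)/(-2) = (6 + b)*(-½) = -3 - b/2)
Y(-3)*10 - 23 = (-3 - ½*(-3))*10 - 23 = (-3 + 3/2)*10 - 23 = -3/2*10 - 23 = -15 - 23 = -38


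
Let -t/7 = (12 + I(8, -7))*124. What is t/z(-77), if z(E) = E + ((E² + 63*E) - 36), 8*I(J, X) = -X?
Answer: -22351/1930 ≈ -11.581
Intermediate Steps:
I(J, X) = -X/8 (I(J, X) = (-X)/8 = -X/8)
t = -22351/2 (t = -7*(12 - ⅛*(-7))*124 = -7*(12 + 7/8)*124 = -721*124/8 = -7*3193/2 = -22351/2 ≈ -11176.)
z(E) = -36 + E² + 64*E (z(E) = E + (-36 + E² + 63*E) = -36 + E² + 64*E)
t/z(-77) = -22351/(2*(-36 + (-77)² + 64*(-77))) = -22351/(2*(-36 + 5929 - 4928)) = -22351/2/965 = -22351/2*1/965 = -22351/1930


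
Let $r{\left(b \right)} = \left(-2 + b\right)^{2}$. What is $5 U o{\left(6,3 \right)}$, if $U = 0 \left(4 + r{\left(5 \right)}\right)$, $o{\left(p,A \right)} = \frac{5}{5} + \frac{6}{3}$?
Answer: $0$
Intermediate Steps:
$o{\left(p,A \right)} = 3$ ($o{\left(p,A \right)} = 5 \cdot \frac{1}{5} + 6 \cdot \frac{1}{3} = 1 + 2 = 3$)
$U = 0$ ($U = 0 \left(4 + \left(-2 + 5\right)^{2}\right) = 0 \left(4 + 3^{2}\right) = 0 \left(4 + 9\right) = 0 \cdot 13 = 0$)
$5 U o{\left(6,3 \right)} = 5 \cdot 0 \cdot 3 = 0 \cdot 3 = 0$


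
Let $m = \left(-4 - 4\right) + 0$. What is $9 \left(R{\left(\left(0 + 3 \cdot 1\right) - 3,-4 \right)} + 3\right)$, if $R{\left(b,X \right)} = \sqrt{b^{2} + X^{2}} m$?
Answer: $-261$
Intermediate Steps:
$m = -8$ ($m = -8 + 0 = -8$)
$R{\left(b,X \right)} = - 8 \sqrt{X^{2} + b^{2}}$ ($R{\left(b,X \right)} = \sqrt{b^{2} + X^{2}} \left(-8\right) = \sqrt{X^{2} + b^{2}} \left(-8\right) = - 8 \sqrt{X^{2} + b^{2}}$)
$9 \left(R{\left(\left(0 + 3 \cdot 1\right) - 3,-4 \right)} + 3\right) = 9 \left(- 8 \sqrt{\left(-4\right)^{2} + \left(\left(0 + 3 \cdot 1\right) - 3\right)^{2}} + 3\right) = 9 \left(- 8 \sqrt{16 + \left(\left(0 + 3\right) - 3\right)^{2}} + 3\right) = 9 \left(- 8 \sqrt{16 + \left(3 - 3\right)^{2}} + 3\right) = 9 \left(- 8 \sqrt{16 + 0^{2}} + 3\right) = 9 \left(- 8 \sqrt{16 + 0} + 3\right) = 9 \left(- 8 \sqrt{16} + 3\right) = 9 \left(\left(-8\right) 4 + 3\right) = 9 \left(-32 + 3\right) = 9 \left(-29\right) = -261$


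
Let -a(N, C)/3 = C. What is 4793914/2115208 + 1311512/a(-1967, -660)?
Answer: 347951578027/523513980 ≈ 664.65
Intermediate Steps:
a(N, C) = -3*C
4793914/2115208 + 1311512/a(-1967, -660) = 4793914/2115208 + 1311512/((-3*(-660))) = 4793914*(1/2115208) + 1311512/1980 = 2396957/1057604 + 1311512*(1/1980) = 2396957/1057604 + 327878/495 = 347951578027/523513980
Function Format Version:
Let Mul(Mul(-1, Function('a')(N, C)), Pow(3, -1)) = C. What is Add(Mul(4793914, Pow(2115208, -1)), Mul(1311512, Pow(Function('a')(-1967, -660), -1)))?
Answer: Rational(347951578027, 523513980) ≈ 664.65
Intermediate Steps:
Function('a')(N, C) = Mul(-3, C)
Add(Mul(4793914, Pow(2115208, -1)), Mul(1311512, Pow(Function('a')(-1967, -660), -1))) = Add(Mul(4793914, Pow(2115208, -1)), Mul(1311512, Pow(Mul(-3, -660), -1))) = Add(Mul(4793914, Rational(1, 2115208)), Mul(1311512, Pow(1980, -1))) = Add(Rational(2396957, 1057604), Mul(1311512, Rational(1, 1980))) = Add(Rational(2396957, 1057604), Rational(327878, 495)) = Rational(347951578027, 523513980)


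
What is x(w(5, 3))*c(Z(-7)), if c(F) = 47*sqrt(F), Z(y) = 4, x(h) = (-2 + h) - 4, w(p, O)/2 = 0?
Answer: -564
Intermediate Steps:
w(p, O) = 0 (w(p, O) = 2*0 = 0)
x(h) = -6 + h
x(w(5, 3))*c(Z(-7)) = (-6 + 0)*(47*sqrt(4)) = -282*2 = -6*94 = -564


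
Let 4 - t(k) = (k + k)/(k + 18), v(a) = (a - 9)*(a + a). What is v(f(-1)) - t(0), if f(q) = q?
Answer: 16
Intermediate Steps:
v(a) = 2*a*(-9 + a) (v(a) = (-9 + a)*(2*a) = 2*a*(-9 + a))
t(k) = 4 - 2*k/(18 + k) (t(k) = 4 - (k + k)/(k + 18) = 4 - 2*k/(18 + k))
v(f(-1)) - t(0) = 2*(-1)*(-9 - 1) - 2*(36 + 0)/(18 + 0) = 2*(-1)*(-10) - 2*36/18 = 20 - 2*36/18 = 20 - 1*4 = 20 - 4 = 16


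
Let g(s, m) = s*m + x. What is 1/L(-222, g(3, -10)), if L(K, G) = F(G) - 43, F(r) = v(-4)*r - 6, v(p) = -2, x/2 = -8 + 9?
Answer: ⅐ ≈ 0.14286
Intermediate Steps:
x = 2 (x = 2*(-8 + 9) = 2*1 = 2)
g(s, m) = 2 + m*s (g(s, m) = s*m + 2 = m*s + 2 = 2 + m*s)
F(r) = -6 - 2*r (F(r) = -2*r - 6 = -6 - 2*r)
L(K, G) = -49 - 2*G (L(K, G) = (-6 - 2*G) - 43 = -49 - 2*G)
1/L(-222, g(3, -10)) = 1/(-49 - 2*(2 - 10*3)) = 1/(-49 - 2*(2 - 30)) = 1/(-49 - 2*(-28)) = 1/(-49 + 56) = 1/7 = ⅐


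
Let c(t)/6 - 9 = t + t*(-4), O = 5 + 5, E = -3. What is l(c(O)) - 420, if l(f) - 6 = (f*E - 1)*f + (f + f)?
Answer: -48168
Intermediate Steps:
O = 10
c(t) = 54 - 18*t (c(t) = 54 + 6*(t + t*(-4)) = 54 + 6*(t - 4*t) = 54 + 6*(-3*t) = 54 - 18*t)
l(f) = 6 + 2*f + f*(-1 - 3*f) (l(f) = 6 + ((f*(-3) - 1)*f + (f + f)) = 6 + ((-3*f - 1)*f + 2*f) = 6 + ((-1 - 3*f)*f + 2*f) = 6 + (f*(-1 - 3*f) + 2*f) = 6 + (2*f + f*(-1 - 3*f)) = 6 + 2*f + f*(-1 - 3*f))
l(c(O)) - 420 = (6 + (54 - 18*10) - 3*(54 - 18*10)²) - 420 = (6 + (54 - 180) - 3*(54 - 180)²) - 420 = (6 - 126 - 3*(-126)²) - 420 = (6 - 126 - 3*15876) - 420 = (6 - 126 - 47628) - 420 = -47748 - 420 = -48168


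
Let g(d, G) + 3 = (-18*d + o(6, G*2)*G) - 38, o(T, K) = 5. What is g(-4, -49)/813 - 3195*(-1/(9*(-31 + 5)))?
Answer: -294179/21138 ≈ -13.917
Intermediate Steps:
g(d, G) = -41 - 18*d + 5*G (g(d, G) = -3 + ((-18*d + 5*G) - 38) = -3 + (-38 - 18*d + 5*G) = -41 - 18*d + 5*G)
g(-4, -49)/813 - 3195*(-1/(9*(-31 + 5))) = (-41 - 18*(-4) + 5*(-49))/813 - 3195*(-1/(9*(-31 + 5))) = (-41 + 72 - 245)*(1/813) - 3195/((-9*(-26))) = -214*1/813 - 3195/234 = -214/813 - 3195*1/234 = -214/813 - 355/26 = -294179/21138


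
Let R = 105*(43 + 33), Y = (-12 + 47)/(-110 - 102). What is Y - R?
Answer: -1691795/212 ≈ -7980.2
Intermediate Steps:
Y = -35/212 (Y = 35/(-212) = 35*(-1/212) = -35/212 ≈ -0.16509)
R = 7980 (R = 105*76 = 7980)
Y - R = -35/212 - 1*7980 = -35/212 - 7980 = -1691795/212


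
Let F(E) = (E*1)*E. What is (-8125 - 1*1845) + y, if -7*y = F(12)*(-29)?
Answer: -65614/7 ≈ -9373.4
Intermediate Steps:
F(E) = E² (F(E) = E*E = E²)
y = 4176/7 (y = -12²*(-29)/7 = -144*(-29)/7 = -⅐*(-4176) = 4176/7 ≈ 596.57)
(-8125 - 1*1845) + y = (-8125 - 1*1845) + 4176/7 = (-8125 - 1845) + 4176/7 = -9970 + 4176/7 = -65614/7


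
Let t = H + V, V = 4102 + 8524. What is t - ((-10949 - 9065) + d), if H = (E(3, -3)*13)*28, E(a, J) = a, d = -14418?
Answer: 48150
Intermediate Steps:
V = 12626
H = 1092 (H = (3*13)*28 = 39*28 = 1092)
t = 13718 (t = 1092 + 12626 = 13718)
t - ((-10949 - 9065) + d) = 13718 - ((-10949 - 9065) - 14418) = 13718 - (-20014 - 14418) = 13718 - 1*(-34432) = 13718 + 34432 = 48150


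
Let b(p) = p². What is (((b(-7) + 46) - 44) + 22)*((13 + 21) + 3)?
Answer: 2701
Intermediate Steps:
(((b(-7) + 46) - 44) + 22)*((13 + 21) + 3) = ((((-7)² + 46) - 44) + 22)*((13 + 21) + 3) = (((49 + 46) - 44) + 22)*(34 + 3) = ((95 - 44) + 22)*37 = (51 + 22)*37 = 73*37 = 2701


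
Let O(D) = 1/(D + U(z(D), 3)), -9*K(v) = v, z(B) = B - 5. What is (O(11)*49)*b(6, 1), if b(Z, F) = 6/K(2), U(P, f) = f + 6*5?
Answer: -1323/44 ≈ -30.068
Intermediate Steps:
z(B) = -5 + B
K(v) = -v/9
U(P, f) = 30 + f (U(P, f) = f + 30 = 30 + f)
b(Z, F) = -27 (b(Z, F) = 6/((-⅑*2)) = 6/(-2/9) = 6*(-9/2) = -27)
O(D) = 1/(33 + D) (O(D) = 1/(D + (30 + 3)) = 1/(D + 33) = 1/(33 + D))
(O(11)*49)*b(6, 1) = (49/(33 + 11))*(-27) = (49/44)*(-27) = -1323/44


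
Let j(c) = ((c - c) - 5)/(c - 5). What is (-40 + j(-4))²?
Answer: 126025/81 ≈ 1555.9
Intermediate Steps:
j(c) = -5/(-5 + c) (j(c) = (0 - 5)/(-5 + c) = -5/(-5 + c))
(-40 + j(-4))² = (-40 - 5/(-5 - 4))² = (-40 - 5/(-9))² = (-40 - 5*(-⅑))² = (-40 + 5/9)² = (-355/9)² = 126025/81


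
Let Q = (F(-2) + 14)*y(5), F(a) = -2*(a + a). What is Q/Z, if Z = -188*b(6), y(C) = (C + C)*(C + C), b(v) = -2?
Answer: 275/47 ≈ 5.8511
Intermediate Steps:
F(a) = -4*a
y(C) = 4*C**2 (y(C) = (2*C)*(2*C) = 4*C**2)
Z = 376 (Z = -188*(-2) = 376)
Q = 2200 (Q = (-4*(-2) + 14)*(4*5**2) = (8 + 14)*(4*25) = 22*100 = 2200)
Q/Z = 2200/376 = 2200*(1/376) = 275/47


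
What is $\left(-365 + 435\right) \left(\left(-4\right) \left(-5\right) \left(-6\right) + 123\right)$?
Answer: $210$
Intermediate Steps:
$\left(-365 + 435\right) \left(\left(-4\right) \left(-5\right) \left(-6\right) + 123\right) = 70 \left(20 \left(-6\right) + 123\right) = 70 \left(-120 + 123\right) = 70 \cdot 3 = 210$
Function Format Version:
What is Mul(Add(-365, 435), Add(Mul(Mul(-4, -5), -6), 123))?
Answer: 210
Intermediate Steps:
Mul(Add(-365, 435), Add(Mul(Mul(-4, -5), -6), 123)) = Mul(70, Add(Mul(20, -6), 123)) = Mul(70, Add(-120, 123)) = Mul(70, 3) = 210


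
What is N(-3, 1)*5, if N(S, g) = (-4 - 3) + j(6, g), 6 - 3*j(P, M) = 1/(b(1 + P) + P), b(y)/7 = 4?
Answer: -2555/102 ≈ -25.049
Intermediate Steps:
b(y) = 28 (b(y) = 7*4 = 28)
j(P, M) = 2 - 1/(3*(28 + P))
N(S, g) = -511/102 (N(S, g) = (-4 - 3) + (167 + 6*6)/(3*(28 + 6)) = -7 + (⅓)*(167 + 36)/34 = -7 + (⅓)*(1/34)*203 = -7 + 203/102 = -511/102)
N(-3, 1)*5 = -511/102*5 = -2555/102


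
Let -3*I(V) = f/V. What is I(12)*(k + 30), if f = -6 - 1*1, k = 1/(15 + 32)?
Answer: 9877/1692 ≈ 5.8375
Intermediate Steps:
k = 1/47 ≈ 0.021277
f = -7 (f = -6 - 1 = -7)
I(V) = 7/(3*V) (I(V) = -(-7)/(3*V) = 7/(3*V))
I(12)*(k + 30) = ((7/3)/12)*(1/47 + 30) = ((7/3)*(1/12))*(1411/47) = (7/36)*(1411/47) = 9877/1692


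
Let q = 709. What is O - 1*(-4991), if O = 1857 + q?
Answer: 7557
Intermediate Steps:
O = 2566 (O = 1857 + 709 = 2566)
O - 1*(-4991) = 2566 - 1*(-4991) = 2566 + 4991 = 7557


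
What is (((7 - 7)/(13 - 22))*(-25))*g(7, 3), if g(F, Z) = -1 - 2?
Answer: 0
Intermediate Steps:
g(F, Z) = -3
(((7 - 7)/(13 - 22))*(-25))*g(7, 3) = (((7 - 7)/(13 - 22))*(-25))*(-3) = ((0/(-9))*(-25))*(-3) = ((0*(-⅑))*(-25))*(-3) = (0*(-25))*(-3) = 0*(-3) = 0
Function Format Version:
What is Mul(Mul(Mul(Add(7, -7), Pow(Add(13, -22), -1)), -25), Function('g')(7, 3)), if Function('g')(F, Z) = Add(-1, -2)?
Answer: 0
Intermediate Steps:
Function('g')(F, Z) = -3
Mul(Mul(Mul(Add(7, -7), Pow(Add(13, -22), -1)), -25), Function('g')(7, 3)) = Mul(Mul(Mul(Add(7, -7), Pow(Add(13, -22), -1)), -25), -3) = Mul(Mul(Mul(0, Pow(-9, -1)), -25), -3) = Mul(Mul(Mul(0, Rational(-1, 9)), -25), -3) = Mul(Mul(0, -25), -3) = Mul(0, -3) = 0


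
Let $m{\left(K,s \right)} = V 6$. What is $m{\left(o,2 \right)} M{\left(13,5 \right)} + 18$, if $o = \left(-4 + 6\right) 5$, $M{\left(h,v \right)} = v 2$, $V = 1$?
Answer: $78$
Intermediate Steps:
$M{\left(h,v \right)} = 2 v$
$o = 10$ ($o = 2 \cdot 5 = 10$)
$m{\left(K,s \right)} = 6$ ($m{\left(K,s \right)} = 1 \cdot 6 = 6$)
$m{\left(o,2 \right)} M{\left(13,5 \right)} + 18 = 6 \cdot 2 \cdot 5 + 18 = 6 \cdot 10 + 18 = 60 + 18 = 78$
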